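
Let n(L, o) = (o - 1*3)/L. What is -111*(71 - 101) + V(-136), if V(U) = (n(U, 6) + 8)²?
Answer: 62768905/18496 ≈ 3393.6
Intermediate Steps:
n(L, o) = (-3 + o)/L (n(L, o) = (o - 3)/L = (-3 + o)/L)
V(U) = (8 + 3/U)² (V(U) = ((-3 + 6)/U + 8)² = (3/U + 8)² = (8 + 3/U)²)
-111*(71 - 101) + V(-136) = -111*(71 - 101) + (3 + 8*(-136))²/(-136)² = -111*(-30) + (3 - 1088)²/18496 = 3330 + (1/18496)*(-1085)² = 3330 + (1/18496)*1177225 = 3330 + 1177225/18496 = 62768905/18496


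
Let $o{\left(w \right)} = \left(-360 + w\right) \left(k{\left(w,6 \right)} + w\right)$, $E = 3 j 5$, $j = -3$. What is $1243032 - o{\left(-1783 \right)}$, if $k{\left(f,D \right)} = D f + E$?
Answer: $-25600186$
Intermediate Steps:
$E = -45$ ($E = 3 \left(-3\right) 5 = \left(-9\right) 5 = -45$)
$k{\left(f,D \right)} = -45 + D f$ ($k{\left(f,D \right)} = D f - 45 = -45 + D f$)
$o{\left(w \right)} = \left(-360 + w\right) \left(-45 + 7 w\right)$ ($o{\left(w \right)} = \left(-360 + w\right) \left(\left(-45 + 6 w\right) + w\right) = \left(-360 + w\right) \left(-45 + 7 w\right)$)
$1243032 - o{\left(-1783 \right)} = 1243032 - \left(16200 - -4573395 + 7 \left(-1783\right)^{2}\right) = 1243032 - \left(16200 + 4573395 + 7 \cdot 3179089\right) = 1243032 - \left(16200 + 4573395 + 22253623\right) = 1243032 - 26843218 = -25600186$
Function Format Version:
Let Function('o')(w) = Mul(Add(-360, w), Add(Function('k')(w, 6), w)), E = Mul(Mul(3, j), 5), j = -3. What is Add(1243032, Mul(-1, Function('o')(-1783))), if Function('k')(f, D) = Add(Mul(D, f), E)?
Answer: -25600186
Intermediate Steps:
E = -45 (E = Mul(Mul(3, -3), 5) = Mul(-9, 5) = -45)
Function('k')(f, D) = Add(-45, Mul(D, f)) (Function('k')(f, D) = Add(Mul(D, f), -45) = Add(-45, Mul(D, f)))
Function('o')(w) = Mul(Add(-360, w), Add(-45, Mul(7, w))) (Function('o')(w) = Mul(Add(-360, w), Add(Add(-45, Mul(6, w)), w)) = Mul(Add(-360, w), Add(-45, Mul(7, w))))
Add(1243032, Mul(-1, Function('o')(-1783))) = Add(1243032, Mul(-1, Add(16200, Mul(-2565, -1783), Mul(7, Pow(-1783, 2))))) = Add(1243032, Mul(-1, Add(16200, 4573395, Mul(7, 3179089)))) = Add(1243032, Mul(-1, Add(16200, 4573395, 22253623))) = Add(1243032, Mul(-1, 26843218)) = Add(1243032, -26843218) = -25600186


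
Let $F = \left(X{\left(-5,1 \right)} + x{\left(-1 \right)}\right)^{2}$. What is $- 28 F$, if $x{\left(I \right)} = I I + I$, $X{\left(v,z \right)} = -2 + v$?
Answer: $-1372$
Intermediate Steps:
$x{\left(I \right)} = I + I^{2}$ ($x{\left(I \right)} = I^{2} + I = I + I^{2}$)
$F = 49$ ($F = \left(\left(-2 - 5\right) - \left(1 - 1\right)\right)^{2} = \left(-7 - 0\right)^{2} = \left(-7 + 0\right)^{2} = \left(-7\right)^{2} = 49$)
$- 28 F = \left(-28\right) 49 = -1372$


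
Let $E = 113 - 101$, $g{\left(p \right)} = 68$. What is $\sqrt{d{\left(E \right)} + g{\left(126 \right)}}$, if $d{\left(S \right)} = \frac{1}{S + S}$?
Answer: $\frac{\sqrt{9798}}{12} \approx 8.2487$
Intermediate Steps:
$E = 12$ ($E = 113 - 101 = 12$)
$d{\left(S \right)} = \frac{1}{2 S}$
$\sqrt{d{\left(E \right)} + g{\left(126 \right)}} = \sqrt{\frac{1}{2 \cdot 12} + 68} = \sqrt{\frac{1}{2} \cdot \frac{1}{12} + 68} = \sqrt{\frac{1}{24} + 68} = \sqrt{\frac{1633}{24}} = \frac{\sqrt{9798}}{12}$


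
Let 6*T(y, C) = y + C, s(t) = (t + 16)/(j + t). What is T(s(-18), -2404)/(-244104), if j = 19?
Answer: 401/244104 ≈ 0.0016427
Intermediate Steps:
s(t) = (16 + t)/(19 + t) (s(t) = (t + 16)/(19 + t) = (16 + t)/(19 + t))
T(y, C) = C/6 + y/6 (T(y, C) = (y + C)/6 = (C + y)/6 = C/6 + y/6)
T(s(-18), -2404)/(-244104) = ((1/6)*(-2404) + ((16 - 18)/(19 - 18))/6)/(-244104) = (-1202/3 + (-2/1)/6)*(-1/244104) = (-1202/3 + (1*(-2))/6)*(-1/244104) = (-1202/3 + (1/6)*(-2))*(-1/244104) = (-1202/3 - 1/3)*(-1/244104) = -401*(-1/244104) = 401/244104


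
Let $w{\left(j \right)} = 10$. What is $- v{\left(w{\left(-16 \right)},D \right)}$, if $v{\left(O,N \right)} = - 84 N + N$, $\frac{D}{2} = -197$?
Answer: $-32702$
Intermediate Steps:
$D = -394$ ($D = 2 \left(-197\right) = -394$)
$v{\left(O,N \right)} = - 83 N$
$- v{\left(w{\left(-16 \right)},D \right)} = - \left(-83\right) \left(-394\right) = \left(-1\right) 32702 = -32702$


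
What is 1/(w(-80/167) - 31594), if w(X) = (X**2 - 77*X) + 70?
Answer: -27889/878137716 ≈ -3.1759e-5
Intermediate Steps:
w(X) = 70 + X**2 - 77*X
1/(w(-80/167) - 31594) = 1/((70 + (-80/167)**2 - (-6160)/167) - 31594) = 1/((70 + (-80*1/167)**2 - (-6160)/167) - 31594) = 1/((70 + (-80/167)**2 - 77*(-80/167)) - 31594) = 1/((70 + 6400/27889 + 6160/167) - 31594) = 1/(2987350/27889 - 31594) = 1/(-878137716/27889) = -27889/878137716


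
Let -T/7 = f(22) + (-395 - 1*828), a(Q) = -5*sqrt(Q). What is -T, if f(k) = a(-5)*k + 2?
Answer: -8547 - 770*I*sqrt(5) ≈ -8547.0 - 1721.8*I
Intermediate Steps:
f(k) = 2 - 5*I*k*sqrt(5) (f(k) = (-5*I*sqrt(5))*k + 2 = -5*I*k*sqrt(5) + 2 = 2 - 5*I*k*sqrt(5))
T = 8547 + 770*I*sqrt(5) (T = -7*((2 - 5*I*22*sqrt(5)) + (-395 - 1*828)) = -7*((2 - 110*I*sqrt(5)) + (-395 - 828)) = -7*((2 - 110*I*sqrt(5)) - 1223) = -7*(-1221 - 110*I*sqrt(5)) = 8547 + 770*I*sqrt(5) ≈ 8547.0 + 1721.8*I)
-T = -(8547 + 770*I*sqrt(5)) = -8547 - 770*I*sqrt(5)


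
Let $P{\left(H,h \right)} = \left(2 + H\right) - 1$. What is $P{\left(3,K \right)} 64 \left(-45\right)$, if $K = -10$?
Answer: $-11520$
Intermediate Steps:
$P{\left(H,h \right)} = 1 + H$
$P{\left(3,K \right)} 64 \left(-45\right) = \left(1 + 3\right) 64 \left(-45\right) = 4 \cdot 64 \left(-45\right) = 256 \left(-45\right) = -11520$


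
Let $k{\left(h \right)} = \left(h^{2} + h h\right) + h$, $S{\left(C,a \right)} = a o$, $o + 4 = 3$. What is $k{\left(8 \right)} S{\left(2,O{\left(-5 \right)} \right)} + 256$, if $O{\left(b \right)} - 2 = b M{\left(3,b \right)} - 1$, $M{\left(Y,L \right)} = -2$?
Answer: $-1240$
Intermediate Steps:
$o = -1$ ($o = -4 + 3 = -1$)
$O{\left(b \right)} = 1 - 2 b$ ($O{\left(b \right)} = 2 + \left(b \left(-2\right) - 1\right) = 2 - \left(1 + 2 b\right) = 1 - 2 b$)
$S{\left(C,a \right)} = - a$ ($S{\left(C,a \right)} = a \left(-1\right) = - a$)
$k{\left(h \right)} = h + 2 h^{2}$ ($k{\left(h \right)} = \left(h^{2} + h^{2}\right) + h = 2 h^{2} + h = h + 2 h^{2}$)
$k{\left(8 \right)} S{\left(2,O{\left(-5 \right)} \right)} + 256 = 8 \left(1 + 2 \cdot 8\right) \left(- (1 - -10)\right) + 256 = 8 \left(1 + 16\right) \left(- (1 + 10)\right) + 256 = 8 \cdot 17 \left(\left(-1\right) 11\right) + 256 = 136 \left(-11\right) + 256 = -1496 + 256 = -1240$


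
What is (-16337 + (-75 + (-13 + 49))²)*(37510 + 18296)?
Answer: -826821696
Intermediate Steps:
(-16337 + (-75 + (-13 + 49))²)*(37510 + 18296) = (-16337 + (-75 + 36)²)*55806 = (-16337 + (-39)²)*55806 = (-16337 + 1521)*55806 = -14816*55806 = -826821696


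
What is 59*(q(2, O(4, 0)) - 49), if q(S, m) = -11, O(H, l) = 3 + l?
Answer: -3540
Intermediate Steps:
59*(q(2, O(4, 0)) - 49) = 59*(-11 - 49) = 59*(-60) = -3540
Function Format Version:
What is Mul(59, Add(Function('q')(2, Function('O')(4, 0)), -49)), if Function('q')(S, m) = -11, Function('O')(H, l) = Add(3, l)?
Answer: -3540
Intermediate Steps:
Mul(59, Add(Function('q')(2, Function('O')(4, 0)), -49)) = Mul(59, Add(-11, -49)) = Mul(59, -60) = -3540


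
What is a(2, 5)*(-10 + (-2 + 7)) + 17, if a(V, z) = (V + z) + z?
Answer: -43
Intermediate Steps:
a(V, z) = V + 2*z
a(2, 5)*(-10 + (-2 + 7)) + 17 = (2 + 2*5)*(-10 + (-2 + 7)) + 17 = (2 + 10)*(-10 + 5) + 17 = 12*(-5) + 17 = -60 + 17 = -43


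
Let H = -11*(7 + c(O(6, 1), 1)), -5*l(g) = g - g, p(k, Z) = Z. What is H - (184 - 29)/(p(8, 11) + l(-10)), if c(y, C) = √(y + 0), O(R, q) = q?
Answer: -1123/11 ≈ -102.09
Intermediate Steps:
c(y, C) = √y
l(g) = 0 (l(g) = -(g - g)/5 = -⅕*0 = 0)
H = -88 (H = -11*(7 + √1) = -11*(7 + 1) = -11*8 = -88)
H - (184 - 29)/(p(8, 11) + l(-10)) = -88 - (184 - 29)/(11 + 0) = -88 - 155/11 = -1123/11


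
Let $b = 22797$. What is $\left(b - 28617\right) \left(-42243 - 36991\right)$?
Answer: $461141880$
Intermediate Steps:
$\left(b - 28617\right) \left(-42243 - 36991\right) = \left(22797 - 28617\right) \left(-42243 - 36991\right) = \left(-5820\right) \left(-79234\right) = 461141880$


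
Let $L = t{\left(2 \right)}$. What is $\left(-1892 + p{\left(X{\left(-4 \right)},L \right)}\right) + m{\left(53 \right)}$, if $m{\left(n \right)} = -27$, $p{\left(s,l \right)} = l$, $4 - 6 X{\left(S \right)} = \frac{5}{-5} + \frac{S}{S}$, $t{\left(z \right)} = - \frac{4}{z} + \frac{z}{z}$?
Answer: $-1920$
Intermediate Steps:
$t{\left(z \right)} = 1 - \frac{4}{z}$ ($t{\left(z \right)} = - \frac{4}{z} + 1 = 1 - \frac{4}{z}$)
$X{\left(S \right)} = \frac{2}{3}$ ($X{\left(S \right)} = \frac{2}{3} - \frac{\frac{5}{-5} + \frac{S}{S}}{6} = \frac{2}{3} - \frac{5 \left(- \frac{1}{5}\right) + 1}{6} = \frac{2}{3} - \frac{-1 + 1}{6} = \frac{2}{3} - 0 = \frac{2}{3} + 0 = \frac{2}{3}$)
$L = -1$ ($L = \frac{-4 + 2}{2} = \frac{1}{2} \left(-2\right) = -1$)
$\left(-1892 + p{\left(X{\left(-4 \right)},L \right)}\right) + m{\left(53 \right)} = \left(-1892 - 1\right) - 27 = -1893 - 27 = -1920$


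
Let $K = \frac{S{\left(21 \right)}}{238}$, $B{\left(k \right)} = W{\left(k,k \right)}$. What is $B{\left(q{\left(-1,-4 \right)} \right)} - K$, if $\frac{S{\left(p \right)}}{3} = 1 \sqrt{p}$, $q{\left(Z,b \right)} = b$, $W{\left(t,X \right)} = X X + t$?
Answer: $12 - \frac{3 \sqrt{21}}{238} \approx 11.942$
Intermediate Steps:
$W{\left(t,X \right)} = t + X^{2}$ ($W{\left(t,X \right)} = X^{2} + t = t + X^{2}$)
$S{\left(p \right)} = 3 \sqrt{p}$ ($S{\left(p \right)} = 3 \cdot 1 \sqrt{p} = 3 \sqrt{p}$)
$B{\left(k \right)} = k + k^{2}$
$K = \frac{3 \sqrt{21}}{238} \approx 0.057764$
$B{\left(q{\left(-1,-4 \right)} \right)} - K = - 4 \left(1 - 4\right) - \frac{3 \sqrt{21}}{238} = \left(-4\right) \left(-3\right) - \frac{3 \sqrt{21}}{238} = 12 - \frac{3 \sqrt{21}}{238}$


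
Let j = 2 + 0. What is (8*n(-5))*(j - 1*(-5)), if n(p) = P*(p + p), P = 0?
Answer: 0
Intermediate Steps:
j = 2
n(p) = 0 (n(p) = 0*(p + p) = 0*(2*p) = 0)
(8*n(-5))*(j - 1*(-5)) = (8*0)*(2 - 1*(-5)) = 0*(2 + 5) = 0*7 = 0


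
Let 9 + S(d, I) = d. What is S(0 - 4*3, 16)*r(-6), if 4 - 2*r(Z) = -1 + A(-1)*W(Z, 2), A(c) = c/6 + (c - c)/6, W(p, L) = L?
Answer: -56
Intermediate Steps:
A(c) = c/6 (A(c) = c*(1/6) + 0*(1/6) = c/6 + 0 = c/6)
S(d, I) = -9 + d
r(Z) = 8/3 (r(Z) = 2 - (-1 + ((1/6)*(-1))*2)/2 = 2 - (-1 - 1/6*2)/2 = 2 - (-1 - 1/3)/2 = 2 - 1/2*(-4/3) = 2 + 2/3 = 8/3)
S(0 - 4*3, 16)*r(-6) = (-9 + (0 - 4*3))*(8/3) = (-9 + (0 - 12))*(8/3) = (-9 - 12)*(8/3) = -21*8/3 = -56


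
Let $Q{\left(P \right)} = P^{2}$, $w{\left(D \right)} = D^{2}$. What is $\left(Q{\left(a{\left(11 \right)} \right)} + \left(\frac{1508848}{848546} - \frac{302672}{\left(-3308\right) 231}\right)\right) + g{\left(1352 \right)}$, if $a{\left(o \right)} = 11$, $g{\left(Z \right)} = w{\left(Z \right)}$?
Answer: $\frac{148164968055442577}{81051841101} \approx 1.828 \cdot 10^{6}$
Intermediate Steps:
$g{\left(Z \right)} = Z^{2}$
$\left(Q{\left(a{\left(11 \right)} \right)} + \left(\frac{1508848}{848546} - \frac{302672}{\left(-3308\right) 231}\right)\right) + g{\left(1352 \right)} = \left(11^{2} + \left(\frac{1508848}{848546} - \frac{302672}{\left(-3308\right) 231}\right)\right) + 1352^{2} = \left(121 + \left(1508848 \cdot \frac{1}{848546} - \frac{302672}{-764148}\right)\right) + 1827904 = \left(121 + \left(\frac{754424}{424273} - - \frac{75668}{191037}\right)\right) + 1827904 = \left(121 + \left(\frac{754424}{424273} + \frac{75668}{191037}\right)\right) + 1827904 = \left(121 + \frac{176226787052}{81051841101}\right) + 1827904 = \frac{9983499560273}{81051841101} + 1827904 = \frac{148164968055442577}{81051841101}$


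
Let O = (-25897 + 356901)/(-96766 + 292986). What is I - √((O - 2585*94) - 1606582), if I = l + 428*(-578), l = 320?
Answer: -247064 - I*√4450793100684995/49055 ≈ -2.4706e+5 - 1360.0*I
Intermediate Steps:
O = 82751/49055 (O = 331004/196220 = 331004*(1/196220) = 82751/49055 ≈ 1.6869)
I = -247064 (I = 320 + 428*(-578) = 320 - 247384 = -247064)
I - √((O - 2585*94) - 1606582) = -247064 - √((82751/49055 - 2585*94) - 1606582) = -247064 - √((82751/49055 - 242990) - 1606582) = -247064 - √(-11919791699/49055 - 1606582) = -247064 - √(-90730671709/49055) = -247064 - I*√4450793100684995/49055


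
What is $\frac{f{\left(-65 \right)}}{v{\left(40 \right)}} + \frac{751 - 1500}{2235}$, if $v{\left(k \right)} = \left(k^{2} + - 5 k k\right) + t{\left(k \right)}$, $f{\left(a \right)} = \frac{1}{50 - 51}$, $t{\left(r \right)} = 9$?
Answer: $- \frac{4784624}{14283885} \approx -0.33497$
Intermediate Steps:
$f{\left(a \right)} = -1$ ($f{\left(a \right)} = \frac{1}{-1} = -1$)
$v{\left(k \right)} = 9 - 4 k^{2}$ ($v{\left(k \right)} = \left(k^{2} + - 5 k k\right) + 9 = \left(k^{2} - 5 k^{2}\right) + 9 = - 4 k^{2} + 9 = 9 - 4 k^{2}$)
$\frac{f{\left(-65 \right)}}{v{\left(40 \right)}} + \frac{751 - 1500}{2235} = - \frac{1}{9 - 4 \cdot 40^{2}} + \frac{751 - 1500}{2235} = - \frac{1}{9 - 6400} + \left(751 - 1500\right) \frac{1}{2235} = - \frac{1}{9 - 6400} - \frac{749}{2235} = - \frac{1}{-6391} - \frac{749}{2235} = \left(-1\right) \left(- \frac{1}{6391}\right) - \frac{749}{2235} = \frac{1}{6391} - \frac{749}{2235} = - \frac{4784624}{14283885}$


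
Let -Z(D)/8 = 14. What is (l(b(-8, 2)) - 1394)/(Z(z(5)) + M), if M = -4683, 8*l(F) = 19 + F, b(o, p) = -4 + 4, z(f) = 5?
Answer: 11133/38360 ≈ 0.29022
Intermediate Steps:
b(o, p) = 0
Z(D) = -112 (Z(D) = -8*14 = -112)
l(F) = 19/8 + F/8 (l(F) = (19 + F)/8 = 19/8 + F/8)
(l(b(-8, 2)) - 1394)/(Z(z(5)) + M) = ((19/8 + (⅛)*0) - 1394)/(-112 - 4683) = ((19/8 + 0) - 1394)/(-4795) = (19/8 - 1394)*(-1/4795) = -11133/8*(-1/4795) = 11133/38360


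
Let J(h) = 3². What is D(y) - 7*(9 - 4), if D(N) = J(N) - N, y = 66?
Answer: -92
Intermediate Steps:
J(h) = 9
D(N) = 9 - N
D(y) - 7*(9 - 4) = (9 - 1*66) - 7*(9 - 4) = (9 - 66) - 7*5 = -57 - 35 = -92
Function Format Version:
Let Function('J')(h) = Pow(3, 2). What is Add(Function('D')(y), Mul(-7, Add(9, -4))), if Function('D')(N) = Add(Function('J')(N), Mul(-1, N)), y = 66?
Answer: -92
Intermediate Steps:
Function('J')(h) = 9
Function('D')(N) = Add(9, Mul(-1, N))
Add(Function('D')(y), Mul(-7, Add(9, -4))) = Add(Add(9, Mul(-1, 66)), Mul(-7, Add(9, -4))) = Add(Add(9, -66), Mul(-7, 5)) = Add(-57, -35) = -92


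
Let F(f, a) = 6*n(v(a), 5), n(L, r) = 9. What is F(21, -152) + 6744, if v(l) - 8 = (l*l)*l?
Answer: 6798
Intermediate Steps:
v(l) = 8 + l³ (v(l) = 8 + (l*l)*l = 8 + l²*l = 8 + l³)
F(f, a) = 54 (F(f, a) = 6*9 = 54)
F(21, -152) + 6744 = 54 + 6744 = 6798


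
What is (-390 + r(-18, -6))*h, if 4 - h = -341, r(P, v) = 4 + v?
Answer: -135240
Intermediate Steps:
h = 345 (h = 4 - 1*(-341) = 4 + 341 = 345)
(-390 + r(-18, -6))*h = (-390 + (4 - 6))*345 = (-390 - 2)*345 = -392*345 = -135240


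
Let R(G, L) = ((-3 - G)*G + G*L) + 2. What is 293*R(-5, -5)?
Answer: 4981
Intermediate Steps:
R(G, L) = 2 + G*L + G*(-3 - G) (R(G, L) = (G*(-3 - G) + G*L) + 2 = (G*L + G*(-3 - G)) + 2 = 2 + G*L + G*(-3 - G))
293*R(-5, -5) = 293*(2 - 1*(-5)² - 3*(-5) - 5*(-5)) = 293*(2 - 1*25 + 15 + 25) = 293*(2 - 25 + 15 + 25) = 293*17 = 4981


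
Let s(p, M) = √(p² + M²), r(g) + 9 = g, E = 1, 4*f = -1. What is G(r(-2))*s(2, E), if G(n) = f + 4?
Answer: 15*√5/4 ≈ 8.3853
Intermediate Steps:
f = -¼ (f = (¼)*(-1) = -¼ ≈ -0.25000)
r(g) = -9 + g
G(n) = 15/4 (G(n) = -¼ + 4 = 15/4)
s(p, M) = √(M² + p²)
G(r(-2))*s(2, E) = 15*√(1² + 2²)/4 = 15*√(1 + 4)/4 = 15*√5/4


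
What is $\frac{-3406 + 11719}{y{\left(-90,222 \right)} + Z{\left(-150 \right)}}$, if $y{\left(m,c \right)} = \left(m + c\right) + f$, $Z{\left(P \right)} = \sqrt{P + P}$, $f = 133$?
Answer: $\frac{440589}{14105} - \frac{16626 i \sqrt{3}}{14105} \approx 31.236 - 2.0416 i$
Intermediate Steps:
$Z{\left(P \right)} = \sqrt{2} \sqrt{P}$ ($Z{\left(P \right)} = \sqrt{2 P} = \sqrt{2} \sqrt{P}$)
$y{\left(m,c \right)} = 133 + c + m$ ($y{\left(m,c \right)} = \left(m + c\right) + 133 = \left(c + m\right) + 133 = 133 + c + m$)
$\frac{-3406 + 11719}{y{\left(-90,222 \right)} + Z{\left(-150 \right)}} = \frac{-3406 + 11719}{\left(133 + 222 - 90\right) + \sqrt{2} \sqrt{-150}} = \frac{8313}{265 + \sqrt{2} \cdot 5 i \sqrt{6}} = \frac{8313}{265 + 10 i \sqrt{3}}$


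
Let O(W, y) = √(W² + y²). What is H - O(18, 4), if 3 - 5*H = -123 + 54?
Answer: 72/5 - 2*√85 ≈ -4.0391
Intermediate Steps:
H = 72/5 (H = ⅗ - (-123 + 54)/5 = ⅗ - ⅕*(-69) = ⅗ + 69/5 = 72/5 ≈ 14.400)
H - O(18, 4) = 72/5 - √(18² + 4²) = 72/5 - √(324 + 16) = 72/5 - √340 = 72/5 - 2*√85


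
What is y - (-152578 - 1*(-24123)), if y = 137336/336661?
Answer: 43245926091/336661 ≈ 1.2846e+5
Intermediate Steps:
y = 137336/336661 (y = 137336*(1/336661) = 137336/336661 ≈ 0.40794)
y - (-152578 - 1*(-24123)) = 137336/336661 - (-152578 - 1*(-24123)) = 137336/336661 - (-152578 + 24123) = 137336/336661 - 1*(-128455) = 137336/336661 + 128455 = 43245926091/336661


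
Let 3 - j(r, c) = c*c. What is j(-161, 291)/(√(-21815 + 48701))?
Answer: -14113*√26886/4481 ≈ -516.43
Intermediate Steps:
j(r, c) = 3 - c² (j(r, c) = 3 - c*c = 3 - c²)
j(-161, 291)/(√(-21815 + 48701)) = (3 - 1*291²)/(√(-21815 + 48701)) = (3 - 1*84681)/(√26886) = (3 - 84681)*(√26886/26886) = -14113*√26886/4481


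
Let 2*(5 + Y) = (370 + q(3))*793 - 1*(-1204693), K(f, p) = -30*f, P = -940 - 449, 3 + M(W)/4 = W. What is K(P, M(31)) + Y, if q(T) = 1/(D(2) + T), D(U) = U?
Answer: 3953979/5 ≈ 7.9080e+5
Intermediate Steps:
M(W) = -12 + 4*W
P = -1389
q(T) = 1/(2 + T)
Y = 3745629/5 (Y = -5 + ((370 + 1/(2 + 3))*793 - 1*(-1204693))/2 = -5 + ((370 + 1/5)*793 + 1204693)/2 = -5 + ((370 + ⅕)*793 + 1204693)/2 = -5 + ((1851/5)*793 + 1204693)/2 = -5 + (1467843/5 + 1204693)/2 = -5 + (½)*(7491308/5) = -5 + 3745654/5 = 3745629/5 ≈ 7.4913e+5)
K(P, M(31)) + Y = -30*(-1389) + 3745629/5 = 41670 + 3745629/5 = 3953979/5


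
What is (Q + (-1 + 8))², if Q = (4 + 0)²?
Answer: 529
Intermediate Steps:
Q = 16 (Q = 4² = 16)
(Q + (-1 + 8))² = (16 + (-1 + 8))² = (16 + 7)² = 23² = 529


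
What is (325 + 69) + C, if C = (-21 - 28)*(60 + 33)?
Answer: -4163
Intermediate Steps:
C = -4557 (C = -49*93 = -4557)
(325 + 69) + C = (325 + 69) - 4557 = 394 - 4557 = -4163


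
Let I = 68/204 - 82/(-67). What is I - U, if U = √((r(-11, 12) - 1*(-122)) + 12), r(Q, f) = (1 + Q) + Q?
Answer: 313/201 - √113 ≈ -9.0729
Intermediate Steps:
r(Q, f) = 1 + 2*Q
I = 313/201 (I = 68*(1/204) - 82*(-1/67) = ⅓ + 82/67 = 313/201 ≈ 1.5572)
U = √113 (U = √(((1 + 2*(-11)) - 1*(-122)) + 12) = √(((1 - 22) + 122) + 12) = √((-21 + 122) + 12) = √(101 + 12) = √113 ≈ 10.630)
I - U = 313/201 - √113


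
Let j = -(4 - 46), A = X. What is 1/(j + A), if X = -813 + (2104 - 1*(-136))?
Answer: 1/1469 ≈ 0.00068074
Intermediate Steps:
X = 1427 (X = -813 + (2104 + 136) = -813 + 2240 = 1427)
A = 1427
j = 42 (j = -1*(-42) = 42)
1/(j + A) = 1/(42 + 1427) = 1/1469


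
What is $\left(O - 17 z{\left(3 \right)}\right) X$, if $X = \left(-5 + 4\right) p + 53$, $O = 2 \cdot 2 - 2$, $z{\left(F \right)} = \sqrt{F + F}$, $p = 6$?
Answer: $94 - 799 \sqrt{6} \approx -1863.1$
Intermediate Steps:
$z{\left(F \right)} = \sqrt{2} \sqrt{F}$ ($z{\left(F \right)} = \sqrt{2 F} = \sqrt{2} \sqrt{F}$)
$O = 2$ ($O = 4 - 2 = 2$)
$X = 47$ ($X = \left(-5 + 4\right) 6 + 53 = \left(-1\right) 6 + 53 = -6 + 53 = 47$)
$\left(O - 17 z{\left(3 \right)}\right) X = \left(2 - 17 \sqrt{2} \sqrt{3}\right) 47 = \left(2 - 17 \sqrt{6}\right) 47 = 94 - 799 \sqrt{6}$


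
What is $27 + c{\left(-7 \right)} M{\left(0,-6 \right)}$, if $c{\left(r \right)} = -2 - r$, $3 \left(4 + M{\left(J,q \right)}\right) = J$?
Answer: $7$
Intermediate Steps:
$M{\left(J,q \right)} = -4 + \frac{J}{3}$
$27 + c{\left(-7 \right)} M{\left(0,-6 \right)} = 27 + \left(-2 - -7\right) \left(-4 + \frac{1}{3} \cdot 0\right) = 27 + \left(-2 + 7\right) \left(-4 + 0\right) = 27 + 5 \left(-4\right) = 27 - 20 = 7$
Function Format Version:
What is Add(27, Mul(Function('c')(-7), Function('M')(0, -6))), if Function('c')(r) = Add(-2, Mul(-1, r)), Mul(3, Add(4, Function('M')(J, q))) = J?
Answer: 7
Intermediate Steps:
Function('M')(J, q) = Add(-4, Mul(Rational(1, 3), J))
Add(27, Mul(Function('c')(-7), Function('M')(0, -6))) = Add(27, Mul(Add(-2, Mul(-1, -7)), Add(-4, Mul(Rational(1, 3), 0)))) = Add(27, Mul(Add(-2, 7), Add(-4, 0))) = Add(27, Mul(5, -4)) = Add(27, -20) = 7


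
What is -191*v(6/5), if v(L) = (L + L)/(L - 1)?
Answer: -2292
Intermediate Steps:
v(L) = 2*L/(-1 + L) (v(L) = (2*L)/(-1 + L) = 2*L/(-1 + L))
-191*v(6/5) = -382*6/5/(-1 + 6/5) = -382*6*(⅕)/(-1 + 6*(⅕)) = -382*6/(5*(-1 + 6/5)) = -382*6/(5*⅕) = -382*6*5/5 = -191*12 = -2292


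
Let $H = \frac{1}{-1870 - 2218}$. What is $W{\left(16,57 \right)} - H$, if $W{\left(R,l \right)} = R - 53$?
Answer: $- \frac{151255}{4088} \approx -37.0$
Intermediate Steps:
$W{\left(R,l \right)} = -53 + R$
$H = - \frac{1}{4088}$ ($H = \frac{1}{-1870 - 2218} = \frac{1}{-4088} = - \frac{1}{4088} \approx -0.00024462$)
$W{\left(16,57 \right)} - H = \left(-53 + 16\right) - - \frac{1}{4088} = -37 + \frac{1}{4088} = - \frac{151255}{4088}$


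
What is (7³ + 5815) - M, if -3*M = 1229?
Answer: 19703/3 ≈ 6567.7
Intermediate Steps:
M = -1229/3 (M = -⅓*1229 = -1229/3 ≈ -409.67)
(7³ + 5815) - M = (7³ + 5815) - 1*(-1229/3) = (343 + 5815) + 1229/3 = 6158 + 1229/3 = 19703/3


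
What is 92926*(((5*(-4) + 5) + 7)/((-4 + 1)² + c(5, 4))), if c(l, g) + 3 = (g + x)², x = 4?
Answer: -371704/35 ≈ -10620.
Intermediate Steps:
c(l, g) = -3 + (4 + g)² (c(l, g) = -3 + (g + 4)² = -3 + (4 + g)²)
92926*(((5*(-4) + 5) + 7)/((-4 + 1)² + c(5, 4))) = 92926*(((5*(-4) + 5) + 7)/((-4 + 1)² + (-3 + (4 + 4)²))) = 92926*(((-20 + 5) + 7)/((-3)² + (-3 + 8²))) = 92926*((-15 + 7)/(9 + (-3 + 64))) = 92926*(-8/(9 + 61)) = 92926*(-8/70) = 92926*(-8*1/70) = 92926*(-4/35) = -371704/35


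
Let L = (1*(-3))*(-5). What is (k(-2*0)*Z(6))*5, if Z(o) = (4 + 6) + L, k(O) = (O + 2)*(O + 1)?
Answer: 250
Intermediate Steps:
L = 15 (L = -3*(-5) = 15)
k(O) = (1 + O)*(2 + O) (k(O) = (2 + O)*(1 + O) = (1 + O)*(2 + O))
Z(o) = 25 (Z(o) = (4 + 6) + 15 = 10 + 15 = 25)
(k(-2*0)*Z(6))*5 = ((2 + (-2*0)² + 3*(-2*0))*25)*5 = ((2 + 0² + 3*0)*25)*5 = ((2 + 0 + 0)*25)*5 = (2*25)*5 = 50*5 = 250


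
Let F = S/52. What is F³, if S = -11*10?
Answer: -166375/17576 ≈ -9.4660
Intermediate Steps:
S = -110
F = -55/26 (F = -110/52 = -110*1/52 = -55/26 ≈ -2.1154)
F³ = (-55/26)³ = -166375/17576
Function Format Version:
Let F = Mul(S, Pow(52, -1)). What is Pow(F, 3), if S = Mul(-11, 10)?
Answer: Rational(-166375, 17576) ≈ -9.4660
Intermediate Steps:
S = -110
F = Rational(-55, 26) (F = Mul(-110, Pow(52, -1)) = Mul(-110, Rational(1, 52)) = Rational(-55, 26) ≈ -2.1154)
Pow(F, 3) = Pow(Rational(-55, 26), 3) = Rational(-166375, 17576)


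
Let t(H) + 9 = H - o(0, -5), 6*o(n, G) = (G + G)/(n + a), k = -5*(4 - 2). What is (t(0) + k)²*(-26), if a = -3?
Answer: -805376/81 ≈ -9942.9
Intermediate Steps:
k = -10 (k = -5*2 = -10)
o(n, G) = G/(3*(-3 + n)) (o(n, G) = ((G + G)/(n - 3))/6 = ((2*G)/(-3 + n))/6 = (2*G/(-3 + n))/6 = G/(3*(-3 + n)))
t(H) = -86/9 + H (t(H) = -9 + (H - (-5)/(3*(-3 + 0))) = -9 + (H - (-5)/(3*(-3))) = -9 + (H - (-5)*(-1)/(3*3)) = -9 + (H - 1*5/9) = -9 + (H - 5/9) = -9 + (-5/9 + H) = -86/9 + H)
(t(0) + k)²*(-26) = ((-86/9 + 0) - 10)²*(-26) = (-86/9 - 10)²*(-26) = (-176/9)²*(-26) = (30976/81)*(-26) = -805376/81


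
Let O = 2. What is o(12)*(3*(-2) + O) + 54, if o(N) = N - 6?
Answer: 30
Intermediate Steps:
o(N) = -6 + N
o(12)*(3*(-2) + O) + 54 = (-6 + 12)*(3*(-2) + 2) + 54 = 6*(-6 + 2) + 54 = 6*(-4) + 54 = -24 + 54 = 30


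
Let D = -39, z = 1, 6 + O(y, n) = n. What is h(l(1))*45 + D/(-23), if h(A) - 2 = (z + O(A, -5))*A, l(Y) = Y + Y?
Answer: -18591/23 ≈ -808.30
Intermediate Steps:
O(y, n) = -6 + n
l(Y) = 2*Y
h(A) = 2 - 10*A (h(A) = 2 + (1 + (-6 - 5))*A = 2 + (1 - 11)*A = 2 - 10*A)
h(l(1))*45 + D/(-23) = (2 - 20)*45 - 39/(-23) = (2 - 10*2)*45 - 39*(-1/23) = (2 - 20)*45 + 39/23 = -18*45 + 39/23 = -810 + 39/23 = -18591/23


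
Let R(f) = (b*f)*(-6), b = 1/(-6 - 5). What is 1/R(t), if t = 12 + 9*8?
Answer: 11/504 ≈ 0.021825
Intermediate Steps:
b = -1/11 (b = 1/(-11) = -1/11 ≈ -0.090909)
t = 84 (t = 12 + 72 = 84)
R(f) = 6*f/11 (R(f) = -f/11*(-6) = 6*f/11)
1/R(t) = 1/((6/11)*84) = 1/(504/11) = 11/504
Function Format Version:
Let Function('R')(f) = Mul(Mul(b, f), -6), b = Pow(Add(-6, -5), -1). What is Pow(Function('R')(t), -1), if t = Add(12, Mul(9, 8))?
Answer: Rational(11, 504) ≈ 0.021825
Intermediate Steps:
b = Rational(-1, 11) (b = Pow(-11, -1) = Rational(-1, 11) ≈ -0.090909)
t = 84 (t = Add(12, 72) = 84)
Function('R')(f) = Mul(Rational(6, 11), f) (Function('R')(f) = Mul(Mul(Rational(-1, 11), f), -6) = Mul(Rational(6, 11), f))
Pow(Function('R')(t), -1) = Pow(Mul(Rational(6, 11), 84), -1) = Pow(Rational(504, 11), -1) = Rational(11, 504)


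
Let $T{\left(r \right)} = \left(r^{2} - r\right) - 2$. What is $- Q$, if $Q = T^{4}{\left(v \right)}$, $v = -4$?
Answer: $-104976$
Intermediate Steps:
$T{\left(r \right)} = -2 + r^{2} - r$
$Q = 104976$ ($Q = \left(-2 + \left(-4\right)^{2} - -4\right)^{4} = \left(-2 + 16 + 4\right)^{4} = 18^{4} = 104976$)
$- Q = \left(-1\right) 104976 = -104976$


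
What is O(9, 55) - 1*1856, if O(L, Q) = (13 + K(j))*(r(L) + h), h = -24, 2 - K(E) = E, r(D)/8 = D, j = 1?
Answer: -1184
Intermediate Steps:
r(D) = 8*D
K(E) = 2 - E
O(L, Q) = -336 + 112*L (O(L, Q) = (13 + (2 - 1*1))*(8*L - 24) = (13 + (2 - 1))*(-24 + 8*L) = (13 + 1)*(-24 + 8*L) = 14*(-24 + 8*L) = -336 + 112*L)
O(9, 55) - 1*1856 = (-336 + 112*9) - 1*1856 = (-336 + 1008) - 1856 = 672 - 1856 = -1184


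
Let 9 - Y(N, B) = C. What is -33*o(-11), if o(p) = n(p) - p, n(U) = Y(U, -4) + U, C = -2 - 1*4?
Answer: -495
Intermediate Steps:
C = -6 (C = -2 - 4 = -6)
Y(N, B) = 15 (Y(N, B) = 9 - 1*(-6) = 9 + 6 = 15)
n(U) = 15 + U
o(p) = 15 (o(p) = (15 + p) - p = 15)
-33*o(-11) = -33*15 = -495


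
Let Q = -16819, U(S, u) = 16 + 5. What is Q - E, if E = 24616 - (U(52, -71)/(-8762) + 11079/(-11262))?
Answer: -340733790820/8223137 ≈ -41436.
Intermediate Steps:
U(S, u) = 21
E = 202428849617/8223137 (E = 24616 - (21/(-8762) + 11079/(-11262)) = 24616 - (21*(-1/8762) + 11079*(-1/11262)) = 24616 - (-21/8762 - 3693/3754) = 24616 - 1*(-8109225/8223137) = 24616 + 8109225/8223137 = 202428849617/8223137 ≈ 24617.)
Q - E = -16819 - 1*202428849617/8223137 = -16819 - 202428849617/8223137 = -340733790820/8223137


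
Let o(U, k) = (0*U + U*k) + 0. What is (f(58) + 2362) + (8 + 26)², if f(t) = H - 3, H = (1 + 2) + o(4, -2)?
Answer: 3510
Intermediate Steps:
o(U, k) = U*k (o(U, k) = (0 + U*k) + 0 = U*k + 0 = U*k)
H = -5 (H = (1 + 2) + 4*(-2) = 3 - 8 = -5)
f(t) = -8 (f(t) = -5 - 3 = -8)
(f(58) + 2362) + (8 + 26)² = (-8 + 2362) + (8 + 26)² = 2354 + 34² = 2354 + 1156 = 3510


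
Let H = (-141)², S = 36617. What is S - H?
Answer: 16736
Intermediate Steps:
H = 19881
S - H = 36617 - 1*19881 = 36617 - 19881 = 16736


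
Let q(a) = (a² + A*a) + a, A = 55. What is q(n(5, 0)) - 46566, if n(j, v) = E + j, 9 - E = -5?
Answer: -45141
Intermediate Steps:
E = 14 (E = 9 - 1*(-5) = 9 + 5 = 14)
n(j, v) = 14 + j
q(a) = a² + 56*a (q(a) = (a² + 55*a) + a = a² + 56*a)
q(n(5, 0)) - 46566 = (14 + 5)*(56 + (14 + 5)) - 46566 = 19*(56 + 19) - 46566 = 19*75 - 46566 = 1425 - 46566 = -45141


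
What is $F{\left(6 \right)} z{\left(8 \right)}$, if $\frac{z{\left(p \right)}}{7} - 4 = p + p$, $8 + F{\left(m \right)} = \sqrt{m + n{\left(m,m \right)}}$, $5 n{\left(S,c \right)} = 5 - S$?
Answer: $-1120 + 28 \sqrt{145} \approx -782.83$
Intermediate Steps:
$n{\left(S,c \right)} = 1 - \frac{S}{5}$ ($n{\left(S,c \right)} = \frac{5 - S}{5} = 1 - \frac{S}{5}$)
$F{\left(m \right)} = -8 + \sqrt{1 + \frac{4 m}{5}}$ ($F{\left(m \right)} = -8 + \sqrt{m - \left(-1 + \frac{m}{5}\right)} = -8 + \sqrt{1 + \frac{4 m}{5}}$)
$z{\left(p \right)} = 28 + 14 p$ ($z{\left(p \right)} = 28 + 7 \left(p + p\right) = 28 + 7 \cdot 2 p = 28 + 14 p$)
$F{\left(6 \right)} z{\left(8 \right)} = \left(-8 + \frac{\sqrt{25 + 20 \cdot 6}}{5}\right) \left(28 + 14 \cdot 8\right) = \left(-8 + \frac{\sqrt{25 + 120}}{5}\right) \left(28 + 112\right) = \left(-8 + \frac{\sqrt{145}}{5}\right) 140 = -1120 + 28 \sqrt{145}$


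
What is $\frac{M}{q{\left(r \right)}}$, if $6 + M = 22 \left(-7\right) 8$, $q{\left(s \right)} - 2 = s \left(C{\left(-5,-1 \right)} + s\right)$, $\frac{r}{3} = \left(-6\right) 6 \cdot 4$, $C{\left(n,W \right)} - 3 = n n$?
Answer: $- \frac{619}{87265} \approx -0.0070933$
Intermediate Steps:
$C{\left(n,W \right)} = 3 + n^{2}$ ($C{\left(n,W \right)} = 3 + n n = 3 + n^{2}$)
$r = -432$ ($r = 3 \left(-6\right) 6 \cdot 4 = 3 \left(\left(-36\right) 4\right) = 3 \left(-144\right) = -432$)
$q{\left(s \right)} = 2 + s \left(28 + s\right)$ ($q{\left(s \right)} = 2 + s \left(\left(3 + \left(-5\right)^{2}\right) + s\right) = 2 + s \left(\left(3 + 25\right) + s\right) = 2 + s \left(28 + s\right)$)
$M = -1238$ ($M = -6 + 22 \left(-7\right) 8 = -6 - 1232 = -1238$)
$\frac{M}{q{\left(r \right)}} = - \frac{1238}{2 + \left(-432\right)^{2} + 28 \left(-432\right)} = - \frac{1238}{2 + 186624 - 12096} = - \frac{1238}{174530} = \left(-1238\right) \frac{1}{174530} = - \frac{619}{87265}$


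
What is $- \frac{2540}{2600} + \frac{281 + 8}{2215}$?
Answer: $- \frac{48747}{57590} \approx -0.84645$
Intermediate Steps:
$- \frac{2540}{2600} + \frac{281 + 8}{2215} = \left(-2540\right) \frac{1}{2600} + 289 \cdot \frac{1}{2215} = - \frac{127}{130} + \frac{289}{2215} = - \frac{48747}{57590}$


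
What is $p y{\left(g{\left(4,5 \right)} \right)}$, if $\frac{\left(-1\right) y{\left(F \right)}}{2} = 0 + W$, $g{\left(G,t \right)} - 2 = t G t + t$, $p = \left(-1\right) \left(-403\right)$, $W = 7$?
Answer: $-5642$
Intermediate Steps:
$p = 403$
$g{\left(G,t \right)} = 2 + t + G t^{2}$ ($g{\left(G,t \right)} = 2 + \left(t G t + t\right) = 2 + \left(G t t + t\right) = 2 + \left(G t^{2} + t\right) = 2 + \left(t + G t^{2}\right) = 2 + t + G t^{2}$)
$y{\left(F \right)} = -14$ ($y{\left(F \right)} = - 2 \left(0 + 7\right) = \left(-2\right) 7 = -14$)
$p y{\left(g{\left(4,5 \right)} \right)} = 403 \left(-14\right) = -5642$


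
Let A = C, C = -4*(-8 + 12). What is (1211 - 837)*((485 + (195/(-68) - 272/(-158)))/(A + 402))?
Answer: 28591893/60988 ≈ 468.81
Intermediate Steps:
C = -16 (C = -4*4 = -16)
A = -16
(1211 - 837)*((485 + (195/(-68) - 272/(-158)))/(A + 402)) = (1211 - 837)*((485 + (195/(-68) - 272/(-158)))/(-16 + 402)) = 374*((485 + (195*(-1/68) - 272*(-1/158)))/386) = 374*((485 + (-195/68 + 136/79))*(1/386)) = 374*((485 - 6157/5372)*(1/386)) = 374*((2599263/5372)*(1/386)) = 374*(2599263/2073592) = 28591893/60988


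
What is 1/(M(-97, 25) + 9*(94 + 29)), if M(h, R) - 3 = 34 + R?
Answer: 1/1169 ≈ 0.00085543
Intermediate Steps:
M(h, R) = 37 + R (M(h, R) = 3 + (34 + R) = 37 + R)
1/(M(-97, 25) + 9*(94 + 29)) = 1/((37 + 25) + 9*(94 + 29)) = 1/(62 + 9*123) = 1/(62 + 1107) = 1/1169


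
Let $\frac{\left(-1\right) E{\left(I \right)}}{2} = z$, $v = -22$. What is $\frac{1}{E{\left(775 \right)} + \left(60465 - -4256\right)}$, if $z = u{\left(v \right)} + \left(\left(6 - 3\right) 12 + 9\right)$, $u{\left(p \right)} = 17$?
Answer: $\frac{1}{64597} \approx 1.5481 \cdot 10^{-5}$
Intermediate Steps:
$z = 62$ ($z = 17 + \left(\left(6 - 3\right) 12 + 9\right) = 17 + \left(3 \cdot 12 + 9\right) = 17 + \left(36 + 9\right) = 17 + 45 = 62$)
$E{\left(I \right)} = -124$ ($E{\left(I \right)} = \left(-2\right) 62 = -124$)
$\frac{1}{E{\left(775 \right)} + \left(60465 - -4256\right)} = \frac{1}{-124 + \left(60465 - -4256\right)} = \frac{1}{-124 + \left(60465 + 4256\right)} = \frac{1}{-124 + 64721} = \frac{1}{64597}$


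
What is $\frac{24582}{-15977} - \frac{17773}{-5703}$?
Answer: $\frac{143768075}{91116831} \approx 1.5778$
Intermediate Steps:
$\frac{24582}{-15977} - \frac{17773}{-5703} = 24582 \left(- \frac{1}{15977}\right) - - \frac{17773}{5703} = - \frac{24582}{15977} + \frac{17773}{5703} = \frac{143768075}{91116831}$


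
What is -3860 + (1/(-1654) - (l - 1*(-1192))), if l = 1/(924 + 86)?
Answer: -2109892686/417635 ≈ -5052.0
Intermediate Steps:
l = 1/1010 ≈ 0.00099010
-3860 + (1/(-1654) - (l - 1*(-1192))) = -3860 + (1/(-1654) - (1/1010 - 1*(-1192))) = -3860 + (-1/1654 - (1/1010 + 1192)) = -3860 + (-1/1654 - 1*1203921/1010) = -3860 + (-1/1654 - 1203921/1010) = -3860 - 497821586/417635 = -2109892686/417635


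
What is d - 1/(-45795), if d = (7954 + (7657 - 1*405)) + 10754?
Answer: 1188838201/45795 ≈ 25960.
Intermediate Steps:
d = 25960 (d = (7954 + (7657 - 405)) + 10754 = (7954 + 7252) + 10754 = 15206 + 10754 = 25960)
d - 1/(-45795) = 25960 - 1/(-45795) = 25960 - 1*(-1/45795) = 25960 + 1/45795 = 1188838201/45795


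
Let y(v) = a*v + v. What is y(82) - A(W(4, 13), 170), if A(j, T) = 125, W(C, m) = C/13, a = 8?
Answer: 613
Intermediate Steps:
W(C, m) = C/13 (W(C, m) = C*(1/13) = C/13)
y(v) = 9*v (y(v) = 8*v + v = 9*v)
y(82) - A(W(4, 13), 170) = 9*82 - 1*125 = 738 - 125 = 613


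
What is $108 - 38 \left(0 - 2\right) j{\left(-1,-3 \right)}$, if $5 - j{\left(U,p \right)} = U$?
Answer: $564$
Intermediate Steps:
$j{\left(U,p \right)} = 5 - U$
$108 - 38 \left(0 - 2\right) j{\left(-1,-3 \right)} = 108 - 38 \left(0 - 2\right) \left(5 - -1\right) = 108 - 38 \left(- 2 \left(5 + 1\right)\right) = 108 - 38 \left(\left(-2\right) 6\right) = 108 - -456 = 108 + 456 = 564$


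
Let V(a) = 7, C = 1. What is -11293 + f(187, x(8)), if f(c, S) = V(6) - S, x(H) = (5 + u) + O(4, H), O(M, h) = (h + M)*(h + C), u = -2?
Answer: -11397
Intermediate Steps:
O(M, h) = (1 + h)*(M + h) (O(M, h) = (h + M)*(h + 1) = (M + h)*(1 + h) = (1 + h)*(M + h))
x(H) = 7 + H² + 5*H (x(H) = (5 - 2) + (4 + H + H² + 4*H) = 3 + (4 + H² + 5*H) = 7 + H² + 5*H)
f(c, S) = 7 - S
-11293 + f(187, x(8)) = -11293 + (7 - (7 + 8² + 5*8)) = -11293 + (7 - (7 + 64 + 40)) = -11293 + (7 - 1*111) = -11293 + (7 - 111) = -11293 - 104 = -11397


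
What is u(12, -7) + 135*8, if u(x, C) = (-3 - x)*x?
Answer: 900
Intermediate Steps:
u(x, C) = x*(-3 - x)
u(12, -7) + 135*8 = -1*12*(3 + 12) + 135*8 = -1*12*15 + 1080 = -180 + 1080 = 900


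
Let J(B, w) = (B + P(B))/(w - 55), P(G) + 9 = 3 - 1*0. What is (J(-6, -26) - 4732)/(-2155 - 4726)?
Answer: 127760/185787 ≈ 0.68767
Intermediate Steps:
P(G) = -6 (P(G) = -9 + (3 - 1*0) = -9 + (3 + 0) = -9 + 3 = -6)
J(B, w) = (-6 + B)/(-55 + w) (J(B, w) = (B - 6)/(w - 55) = (-6 + B)/(-55 + w))
(J(-6, -26) - 4732)/(-2155 - 4726) = ((-6 - 6)/(-55 - 26) - 4732)/(-2155 - 4726) = (-12/(-81) - 4732)/(-6881) = (-1/81*(-12) - 4732)*(-1/6881) = (4/27 - 4732)*(-1/6881) = -127760/27*(-1/6881) = 127760/185787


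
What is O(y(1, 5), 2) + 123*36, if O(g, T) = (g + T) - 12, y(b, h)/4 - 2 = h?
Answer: 4446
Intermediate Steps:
y(b, h) = 8 + 4*h
O(g, T) = -12 + T + g (O(g, T) = (T + g) - 12 = -12 + T + g)
O(y(1, 5), 2) + 123*36 = (-12 + 2 + (8 + 4*5)) + 123*36 = (-12 + 2 + (8 + 20)) + 4428 = (-12 + 2 + 28) + 4428 = 18 + 4428 = 4446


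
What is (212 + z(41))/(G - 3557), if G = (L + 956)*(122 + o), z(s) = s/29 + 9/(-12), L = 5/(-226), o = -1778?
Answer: -2787597/20797891604 ≈ -0.00013403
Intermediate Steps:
L = -5/226 (L = 5*(-1/226) = -5/226 ≈ -0.022124)
z(s) = -¾ + s/29 (z(s) = s*(1/29) + 9*(-1/12) = s/29 - ¾ = -¾ + s/29)
G = -178890228/113 (G = (-5/226 + 956)*(122 - 1778) = (216051/226)*(-1656) = -178890228/113 ≈ -1.5831e+6)
(212 + z(41))/(G - 3557) = (212 + (-¾ + (1/29)*41))/(-178890228/113 - 3557) = (212 + (-¾ + 41/29))/(-179292169/113) = (212 + 77/116)*(-113/179292169) = (24669/116)*(-113/179292169) = -2787597/20797891604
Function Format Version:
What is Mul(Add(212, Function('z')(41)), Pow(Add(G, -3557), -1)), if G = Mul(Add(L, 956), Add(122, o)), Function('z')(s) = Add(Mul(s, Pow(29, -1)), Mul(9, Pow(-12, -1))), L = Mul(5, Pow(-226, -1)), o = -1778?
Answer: Rational(-2787597, 20797891604) ≈ -0.00013403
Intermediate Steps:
L = Rational(-5, 226) (L = Mul(5, Rational(-1, 226)) = Rational(-5, 226) ≈ -0.022124)
Function('z')(s) = Add(Rational(-3, 4), Mul(Rational(1, 29), s)) (Function('z')(s) = Add(Mul(s, Rational(1, 29)), Mul(9, Rational(-1, 12))) = Add(Mul(Rational(1, 29), s), Rational(-3, 4)) = Add(Rational(-3, 4), Mul(Rational(1, 29), s)))
G = Rational(-178890228, 113) (G = Mul(Add(Rational(-5, 226), 956), Add(122, -1778)) = Mul(Rational(216051, 226), -1656) = Rational(-178890228, 113) ≈ -1.5831e+6)
Mul(Add(212, Function('z')(41)), Pow(Add(G, -3557), -1)) = Mul(Add(212, Add(Rational(-3, 4), Mul(Rational(1, 29), 41))), Pow(Add(Rational(-178890228, 113), -3557), -1)) = Mul(Add(212, Add(Rational(-3, 4), Rational(41, 29))), Pow(Rational(-179292169, 113), -1)) = Mul(Add(212, Rational(77, 116)), Rational(-113, 179292169)) = Mul(Rational(24669, 116), Rational(-113, 179292169)) = Rational(-2787597, 20797891604)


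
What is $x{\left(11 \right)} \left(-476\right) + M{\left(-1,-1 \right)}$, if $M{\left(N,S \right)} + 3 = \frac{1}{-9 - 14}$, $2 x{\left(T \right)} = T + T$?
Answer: $- \frac{120498}{23} \approx -5239.0$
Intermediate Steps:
$x{\left(T \right)} = T$ ($x{\left(T \right)} = \frac{T + T}{2} = \frac{2 T}{2} = T$)
$M{\left(N,S \right)} = - \frac{70}{23}$ ($M{\left(N,S \right)} = -3 + \frac{1}{-9 - 14} = -3 + \frac{1}{-23} = -3 - \frac{1}{23} = - \frac{70}{23}$)
$x{\left(11 \right)} \left(-476\right) + M{\left(-1,-1 \right)} = 11 \left(-476\right) - \frac{70}{23} = -5236 - \frac{70}{23} = - \frac{120498}{23}$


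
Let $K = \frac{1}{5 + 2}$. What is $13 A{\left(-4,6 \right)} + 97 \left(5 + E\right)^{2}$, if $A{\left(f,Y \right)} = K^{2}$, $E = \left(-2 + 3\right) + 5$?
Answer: $\frac{575126}{49} \approx 11737.0$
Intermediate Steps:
$E = 6$ ($E = 1 + 5 = 6$)
$K = \frac{1}{7} \approx 0.14286$
$A{\left(f,Y \right)} = \frac{1}{49}$ ($A{\left(f,Y \right)} = \left(\frac{1}{7}\right)^{2} = \frac{1}{49}$)
$13 A{\left(-4,6 \right)} + 97 \left(5 + E\right)^{2} = 13 \cdot \frac{1}{49} + 97 \left(5 + 6\right)^{2} = \frac{13}{49} + 97 \cdot 11^{2} = \frac{13}{49} + 97 \cdot 121 = \frac{13}{49} + 11737 = \frac{575126}{49}$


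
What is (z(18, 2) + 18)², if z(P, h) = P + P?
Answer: 2916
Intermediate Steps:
z(P, h) = 2*P
(z(18, 2) + 18)² = (2*18 + 18)² = (36 + 18)² = 54² = 2916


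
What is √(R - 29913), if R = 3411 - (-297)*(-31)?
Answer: I*√35709 ≈ 188.97*I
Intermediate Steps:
R = -5796 (R = 3411 - 1*9207 = 3411 - 9207 = -5796)
√(R - 29913) = √(-5796 - 29913) = √(-35709) = I*√35709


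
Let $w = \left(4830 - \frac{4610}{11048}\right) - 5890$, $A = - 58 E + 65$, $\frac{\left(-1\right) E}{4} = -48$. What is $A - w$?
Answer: $- \frac{55298459}{5524} \approx -10011.0$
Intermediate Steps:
$E = 192$ ($E = \left(-4\right) \left(-48\right) = 192$)
$A = -11071$ ($A = \left(-58\right) 192 + 65 = -11136 + 65 = -11071$)
$w = - \frac{5857745}{5524}$ ($w = \left(4830 - \frac{2305}{5524}\right) - 5890 = \frac{26678615}{5524} - 5890 = - \frac{5857745}{5524} \approx -1060.4$)
$A - w = -11071 - - \frac{5857745}{5524} = -11071 + \frac{5857745}{5524} = - \frac{55298459}{5524}$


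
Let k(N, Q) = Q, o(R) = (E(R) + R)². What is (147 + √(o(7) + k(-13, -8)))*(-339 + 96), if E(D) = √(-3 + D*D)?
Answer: -35721 - 243*√(87 + 14*√46) ≈ -38999.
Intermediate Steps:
E(D) = √(-3 + D²)
o(R) = (R + √(-3 + R²))² (o(R) = (√(-3 + R²) + R)² = (R + √(-3 + R²))²)
(147 + √(o(7) + k(-13, -8)))*(-339 + 96) = (147 + √((7 + √(-3 + 7²))² - 8))*(-339 + 96) = (147 + √((7 + √(-3 + 49))² - 8))*(-243) = (147 + √((7 + √46)² - 8))*(-243) = (147 + √(-8 + (7 + √46)²))*(-243) = -35721 - 243*√(-8 + (7 + √46)²)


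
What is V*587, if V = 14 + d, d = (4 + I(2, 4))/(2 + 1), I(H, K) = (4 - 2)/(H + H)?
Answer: 18197/2 ≈ 9098.5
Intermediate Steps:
I(H, K) = 1/H (I(H, K) = 2/((2*H)) = 2*(1/(2*H)) = 1/H)
d = 3/2 (d = (4 + 1/2)/(2 + 1) = (4 + ½)/3 = (9/2)*(⅓) = 3/2 ≈ 1.5000)
V = 31/2 (V = 14 + 3/2 = 31/2 ≈ 15.500)
V*587 = (31/2)*587 = 18197/2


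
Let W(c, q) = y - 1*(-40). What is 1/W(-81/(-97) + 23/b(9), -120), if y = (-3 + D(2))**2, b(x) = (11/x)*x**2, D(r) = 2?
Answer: 1/41 ≈ 0.024390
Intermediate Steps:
b(x) = 11*x
y = 1 (y = (-3 + 2)**2 = (-1)**2 = 1)
W(c, q) = 41 (W(c, q) = 1 - 1*(-40) = 1 + 40 = 41)
1/W(-81/(-97) + 23/b(9), -120) = 1/41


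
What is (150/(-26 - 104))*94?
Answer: -1410/13 ≈ -108.46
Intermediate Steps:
(150/(-26 - 104))*94 = (150/(-130))*94 = (150*(-1/130))*94 = -15/13*94 = -1410/13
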